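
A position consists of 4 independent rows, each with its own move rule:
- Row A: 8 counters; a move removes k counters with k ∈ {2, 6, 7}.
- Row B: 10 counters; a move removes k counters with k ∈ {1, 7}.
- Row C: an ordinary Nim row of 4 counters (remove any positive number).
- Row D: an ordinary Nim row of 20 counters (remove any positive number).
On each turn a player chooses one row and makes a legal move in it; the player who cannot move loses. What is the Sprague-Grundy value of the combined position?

Grundy values for row A (subtraction set {2, 6, 7}):
k:     0  1  2  3  4  5  6  7  8
g(k):  0  0  1  1  0  0  1  1  2
So g(8) = 2.
Grundy values for row B (subtraction set {1, 7}):
k:     0  1  2  3  4  5  6  7  8  9 10
g(k):  0  1  0  1  0  1  0  1  0  1  0
So g(10) = 0.
Row C is a plain Nim row of size 4, so its Grundy value is 4.
Row D is a plain Nim row of size 20, so its Grundy value is 20.
By the Sprague-Grundy theorem, the Grundy value of a sum of independent games is the XOR of the component values.
Combined value = 2 ⊕ 0 ⊕ 4 ⊕ 20 = 18.

18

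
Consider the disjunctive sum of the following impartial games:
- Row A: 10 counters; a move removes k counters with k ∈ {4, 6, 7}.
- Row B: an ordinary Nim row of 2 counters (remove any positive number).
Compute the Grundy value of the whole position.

0

Build the Grundy sequence for row A with g(k) = mex{g(k−s) : s ∈ {4, 6, 7}, s ≤ k}:
g(0) = mex{} = 0
g(1) = mex{} = 0
g(2) = mex{} = 0
g(3) = mex{} = 0
g(4) = mex{0} = 1
g(5) = mex{0} = 1
g(6) = mex{0} = 1
g(7) = mex{0} = 1
g(8) = mex{0,1} = 2
g(9) = mex{0,1} = 2
g(10) = mex{0,1} = 2
So g(10) = 2.
Row B is a plain Nim row of size 2, so its Grundy value is 2.
By the Sprague-Grundy theorem, the Grundy value of a sum of independent games is the XOR of the component values.
Combined value = 2 XOR 2 = 0.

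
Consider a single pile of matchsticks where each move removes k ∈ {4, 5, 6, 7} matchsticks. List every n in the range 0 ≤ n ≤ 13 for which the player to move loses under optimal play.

0, 1, 2, 3, 11, 12, 13

Build the Grundy sequence with g(k) = mex{g(k−s) : s ∈ {4, 5, 6, 7}, s ≤ k}:
k:     0  1  2  3  4  5  6  7  8  9 10 11 12 13
g(k):  0  0  0  0  1  1  1  1  2  2  2  0  0  0
The P-positions (g = 0) in 0..13 are 0, 1, 2, 3, 11, 12, 13.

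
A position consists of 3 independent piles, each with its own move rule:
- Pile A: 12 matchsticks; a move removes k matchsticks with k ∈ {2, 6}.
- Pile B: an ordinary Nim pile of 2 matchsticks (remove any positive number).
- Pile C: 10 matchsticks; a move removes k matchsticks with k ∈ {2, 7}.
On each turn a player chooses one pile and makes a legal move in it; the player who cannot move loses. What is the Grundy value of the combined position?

For pile A, compute g(0), g(1), … with moves {2, 6}:
g(0) = mex{} = 0
g(1) = mex{} = 0
g(2) = mex{0} = 1
g(3) = mex{0} = 1
g(4) = mex{1} = 0
g(5) = mex{1} = 0
g(6) = mex{0} = 1
g(7) = mex{0} = 1
g(8) = mex{1} = 0
g(9) = mex{1} = 0
g(10) = mex{0} = 1
g(11) = mex{0} = 1
g(12) = mex{1} = 0
So g(12) = 0.
Pile B is a plain Nim pile of size 2, so its Grundy value is 2.
Grundy values for pile C (subtraction set {2, 7}):
g(0) = mex{} = 0
g(1) = mex{} = 0
g(2) = mex{0} = 1
g(3) = mex{0} = 1
g(4) = mex{1} = 0
g(5) = mex{1} = 0
g(6) = mex{0} = 1
g(7) = mex{0} = 1
g(8) = mex{0,1} = 2
g(9) = mex{1} = 0
g(10) = mex{1,2} = 0
So g(10) = 0.
By the Sprague-Grundy theorem, the Grundy value of a sum of independent games is the XOR of the component values.
Combined value = 0 XOR 2 XOR 0 = 2.

2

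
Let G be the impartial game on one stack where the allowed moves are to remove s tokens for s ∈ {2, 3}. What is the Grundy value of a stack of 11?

Build the Grundy sequence with g(k) = mex{g(k−s) : s ∈ {2, 3}, s ≤ k}:
g(0) = mex{} = 0
g(1) = mex{} = 0
g(2) = mex{0} = 1
g(3) = mex{0} = 1
g(4) = mex{0,1} = 2
g(5) = mex{1} = 0
g(6) = mex{1,2} = 0
g(7) = mex{0,2} = 1
g(8) = mex{0} = 1
g(9) = mex{0,1} = 2
g(10) = mex{1} = 0
g(11) = mex{1,2} = 0
So g(11) = 0.

0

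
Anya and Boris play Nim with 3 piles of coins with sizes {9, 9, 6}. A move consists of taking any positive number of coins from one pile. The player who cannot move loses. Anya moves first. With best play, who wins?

Anya wins

Nim-sum: 9 ⊕ 9 ⊕ 6 = 6.
The nim-sum is 6 ≠ 0, so this is an N-position: the player to move can win; Anya has a winning move.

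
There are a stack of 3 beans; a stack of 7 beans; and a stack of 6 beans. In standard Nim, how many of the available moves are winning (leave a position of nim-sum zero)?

3

Compute the nim-sum pairwise:
3 XOR 7 = 4
4 XOR 6 = 2
The overall nim-sum is X = 2. A stack of size p has a winning move iff p XOR X < p (reduce it to p XOR X).
  3: 3 XOR 2 = 1 < 3 — winning move (to 1).
  7: 7 XOR 2 = 5 < 7 — winning move (to 5).
  6: 6 XOR 2 = 4 < 6 — winning move (to 4).
That gives 3 winning moves.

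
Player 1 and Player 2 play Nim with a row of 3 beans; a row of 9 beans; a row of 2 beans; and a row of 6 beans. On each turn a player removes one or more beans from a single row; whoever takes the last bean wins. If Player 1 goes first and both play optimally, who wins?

Write each in binary and XOR column by column:
  0011  (3)
  1001  (9)
  0010  (2)
  0110  (6)
  ----
  1110  (14)
The nim-sum is 14 ≠ 0, so this is an N-position: the player to move can win; Player 1 has a winning move.

Player 1 wins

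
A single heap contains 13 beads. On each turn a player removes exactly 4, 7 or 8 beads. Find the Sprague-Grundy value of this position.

Compute g(0), g(1), … for moves {4, 7, 8}:
g(0) = mex{} = 0
g(1) = mex{} = 0
g(2) = mex{} = 0
g(3) = mex{} = 0
g(4) = mex{0} = 1
g(5) = mex{0} = 1
g(6) = mex{0} = 1
g(7) = mex{0} = 1
g(8) = mex{0,1} = 2
g(9) = mex{0,1} = 2
g(10) = mex{0,1} = 2
g(11) = mex{0,1} = 2
g(12) = mex{1,2} = 0
g(13) = mex{1,2} = 0
So g(13) = 0.

0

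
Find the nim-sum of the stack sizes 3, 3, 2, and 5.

Write each in binary and XOR column by column:
  011  (3)
  011  (3)
  010  (2)
  101  (5)
  ---
  111  (7)

7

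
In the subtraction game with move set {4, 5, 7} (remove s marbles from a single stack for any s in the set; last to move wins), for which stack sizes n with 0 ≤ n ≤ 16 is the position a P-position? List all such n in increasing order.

Build the Grundy sequence with g(k) = mex{g(k−s) : s ∈ {4, 5, 7}, s ≤ k}:
k:     0  1  2  3  4  5  6  7  8  9 10 11 12 13 14 15 16
g(k):  0  0  0  0  1  1  1  1  2  2  2  0  0  0  0  1  1
The P-positions (g = 0) in 0..16 are 0, 1, 2, 3, 11, 12, 13, 14.

0, 1, 2, 3, 11, 12, 13, 14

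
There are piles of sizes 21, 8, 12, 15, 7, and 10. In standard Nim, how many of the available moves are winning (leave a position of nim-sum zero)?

1

Compute the nim-sum pairwise:
21 ^ 8 = 29
29 ^ 12 = 17
17 ^ 15 = 30
30 ^ 7 = 25
25 ^ 10 = 19
The overall nim-sum is X = 19. A pile of size p has a winning move iff p XOR X < p (reduce it to p XOR X).
  21: 21 XOR 19 = 6 < 21 — winning move (to 6).
  8: 8 XOR 19 = 27 ≥ 8 — no move.
  12: 12 XOR 19 = 31 ≥ 12 — no move.
  15: 15 XOR 19 = 28 ≥ 15 — no move.
  7: 7 XOR 19 = 20 ≥ 7 — no move.
  10: 10 XOR 19 = 25 ≥ 10 — no move.
That gives 1 winning move.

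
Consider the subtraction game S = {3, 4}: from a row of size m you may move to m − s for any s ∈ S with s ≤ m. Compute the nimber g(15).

0

Compute g(0), g(1), … for moves {3, 4}:
k:     0  1  2  3  4  5  6  7  8  9 10 11 12 13 14 15
g(k):  0  0  0  1  1  1  2  0  0  0  1  1  1  2  0  0
So g(15) = 0.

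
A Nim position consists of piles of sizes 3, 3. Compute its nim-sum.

Bitwise XOR of the heap sizes:
  11  (3)
  11  (3)
  --
  00  (0)

0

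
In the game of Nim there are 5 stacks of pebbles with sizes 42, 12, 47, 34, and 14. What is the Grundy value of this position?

37

Write each in binary and XOR column by column:
  101010  (42)
  001100  (12)
  101111  (47)
  100010  (34)
  001110  (14)
  ------
  100101  (37)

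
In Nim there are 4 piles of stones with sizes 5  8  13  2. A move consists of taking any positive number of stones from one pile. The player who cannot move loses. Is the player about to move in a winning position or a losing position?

Winning position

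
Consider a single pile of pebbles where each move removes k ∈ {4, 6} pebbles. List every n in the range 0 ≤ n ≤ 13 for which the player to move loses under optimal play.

0, 1, 2, 3, 10, 11, 12, 13

Build the Grundy sequence with g(k) = mex{g(k−s) : s ∈ {4, 6}, s ≤ k}:
g(0) = mex{} = 0
g(1) = mex{} = 0
g(2) = mex{} = 0
g(3) = mex{} = 0
g(4) = mex{0} = 1
g(5) = mex{0} = 1
g(6) = mex{0} = 1
g(7) = mex{0} = 1
g(8) = mex{0,1} = 2
g(9) = mex{0,1} = 2
g(10) = mex{1} = 0
g(11) = mex{1} = 0
g(12) = mex{1,2} = 0
g(13) = mex{1,2} = 0
The P-positions (g = 0) in 0..13 are 0, 1, 2, 3, 10, 11, 12, 13.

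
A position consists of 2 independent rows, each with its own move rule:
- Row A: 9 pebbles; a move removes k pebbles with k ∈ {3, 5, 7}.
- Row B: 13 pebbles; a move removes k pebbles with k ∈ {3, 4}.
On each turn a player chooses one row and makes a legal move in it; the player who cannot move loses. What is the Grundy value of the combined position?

Build the Grundy sequence for row A with g(k) = mex{g(k−s) : s ∈ {3, 5, 7}, s ≤ k}:
g(0) = mex{} = 0
g(1) = mex{} = 0
g(2) = mex{} = 0
g(3) = mex{0} = 1
g(4) = mex{0} = 1
g(5) = mex{0} = 1
g(6) = mex{0,1} = 2
g(7) = mex{0,1} = 2
g(8) = mex{0,1} = 2
g(9) = mex{0,1,2} = 3
So g(9) = 3.
Build the Grundy sequence for row B with g(k) = mex{g(k−s) : s ∈ {3, 4}, s ≤ k}:
k:     0  1  2  3  4  5  6  7  8  9 10 11 12 13
g(k):  0  0  0  1  1  1  2  0  0  0  1  1  1  2
So g(13) = 2.
By the Sprague-Grundy theorem, the Grundy value of a sum of independent games is the XOR of the component values.
Combined value = 3 ⊕ 2 = 1.

1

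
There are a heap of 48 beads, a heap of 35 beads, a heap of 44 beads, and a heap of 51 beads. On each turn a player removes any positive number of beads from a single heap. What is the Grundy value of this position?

Compute the nim-sum pairwise:
48 ^ 35 = 19
19 ^ 44 = 63
63 ^ 51 = 12

12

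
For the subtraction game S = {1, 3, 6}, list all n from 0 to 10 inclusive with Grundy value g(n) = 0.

Compute g(0), g(1), … for moves {1, 3, 6}:
g(0) = mex{} = 0
g(1) = mex{0} = 1
g(2) = mex{1} = 0
g(3) = mex{0} = 1
g(4) = mex{1} = 0
g(5) = mex{0} = 1
g(6) = mex{0,1} = 2
g(7) = mex{0,1,2} = 3
g(8) = mex{0,1,3} = 2
g(9) = mex{1,2} = 0
g(10) = mex{0,3} = 1
The P-positions (g = 0) in 0..10 are 0, 2, 4, 9.

0, 2, 4, 9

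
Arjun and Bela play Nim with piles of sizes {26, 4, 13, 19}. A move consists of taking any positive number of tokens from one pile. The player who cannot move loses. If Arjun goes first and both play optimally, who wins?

Compute the nim-sum pairwise:
26 ⊕ 4 = 30
30 ⊕ 13 = 19
19 ⊕ 19 = 0
The nim-sum is 0, so this is a P-position: the player to move is in a losing position under optimal play; Arjun is about to move from it and so loses — Bela wins.

Bela wins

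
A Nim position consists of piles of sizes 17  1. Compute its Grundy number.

16

In binary:
  10001  (17)
  00001  (1)
  -----
  10000  (16)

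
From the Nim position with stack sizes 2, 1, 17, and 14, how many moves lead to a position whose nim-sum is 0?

1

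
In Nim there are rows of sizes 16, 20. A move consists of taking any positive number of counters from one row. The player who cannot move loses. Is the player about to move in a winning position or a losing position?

Winning position

Bitwise XOR of the heap sizes:
  10000  (16)
  10100  (20)
  -----
  00100  (4)
The nim-sum is 4 ≠ 0, so this is an N-position: the player to move can win.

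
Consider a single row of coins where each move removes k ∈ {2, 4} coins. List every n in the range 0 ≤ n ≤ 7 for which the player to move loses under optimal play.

0, 1, 6, 7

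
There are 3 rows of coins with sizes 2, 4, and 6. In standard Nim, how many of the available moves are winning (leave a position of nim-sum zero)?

Write each in binary and XOR column by column:
  010  (2)
  100  (4)
  110  (6)
  ---
  000  (0)
The nim-sum is already 0, so every move leaves a nonzero nim-sum — there are no winning moves.

0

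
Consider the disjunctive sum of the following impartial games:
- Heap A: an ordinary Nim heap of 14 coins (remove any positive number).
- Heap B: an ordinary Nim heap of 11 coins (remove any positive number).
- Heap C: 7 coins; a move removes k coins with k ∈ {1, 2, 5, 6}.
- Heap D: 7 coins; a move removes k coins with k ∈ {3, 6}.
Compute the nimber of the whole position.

Heap A is a plain Nim heap of size 14, so its Grundy value is 14.
Heap B is a plain Nim heap of size 11, so its Grundy value is 11.
For heap C, compute g(0), g(1), … with moves {1, 2, 5, 6}:
k:     0  1  2  3  4  5  6  7
g(k):  0  1  2  0  1  2  3  0
So g(7) = 0.
For heap D, compute g(0), g(1), … with moves {3, 6}:
k:     0  1  2  3  4  5  6  7
g(k):  0  0  0  1  1  1  2  2
So g(7) = 2.
The value of a disjunctive sum is the nim-sum of the parts.
Combined value = 14 XOR 11 XOR 0 XOR 2 = 7.

7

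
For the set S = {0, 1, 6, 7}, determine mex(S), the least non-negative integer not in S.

The values 0, 1 are all present; 2 is the first non-negative integer missing from the set.

2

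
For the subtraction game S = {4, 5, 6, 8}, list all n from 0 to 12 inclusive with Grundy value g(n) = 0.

0, 1, 2, 3, 12

Grundy values for subtraction set {4, 5, 6, 8}:
k:     0  1  2  3  4  5  6  7  8  9 10 11 12
g(k):  0  0  0  0  1  1  1  1  2  2  2  2  0
The P-positions (g = 0) in 0..12 are 0, 1, 2, 3, 12.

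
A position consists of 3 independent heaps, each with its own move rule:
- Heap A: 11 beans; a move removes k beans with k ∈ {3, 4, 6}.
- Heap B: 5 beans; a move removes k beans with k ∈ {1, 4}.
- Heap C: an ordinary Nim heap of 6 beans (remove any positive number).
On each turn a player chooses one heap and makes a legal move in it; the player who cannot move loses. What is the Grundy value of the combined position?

Build the Grundy sequence for heap A with g(k) = mex{g(k−s) : s ∈ {3, 4, 6}, s ≤ k}:
g(0) = mex{} = 0
g(1) = mex{} = 0
g(2) = mex{} = 0
g(3) = mex{0} = 1
g(4) = mex{0} = 1
g(5) = mex{0} = 1
g(6) = mex{0,1} = 2
g(7) = mex{0,1} = 2
g(8) = mex{0,1} = 2
g(9) = mex{1,2} = 0
g(10) = mex{1,2} = 0
g(11) = mex{1,2} = 0
So g(11) = 0.
For heap B, compute g(0), g(1), … with moves {1, 4}:
g(0) = mex{} = 0
g(1) = mex{0} = 1
g(2) = mex{1} = 0
g(3) = mex{0} = 1
g(4) = mex{0,1} = 2
g(5) = mex{1,2} = 0
So g(5) = 0.
Heap C is a plain Nim heap of size 6, so its Grundy value is 6.
The value of a disjunctive sum is the nim-sum of the parts.
Combined value = 0 ⊕ 0 ⊕ 6 = 6.

6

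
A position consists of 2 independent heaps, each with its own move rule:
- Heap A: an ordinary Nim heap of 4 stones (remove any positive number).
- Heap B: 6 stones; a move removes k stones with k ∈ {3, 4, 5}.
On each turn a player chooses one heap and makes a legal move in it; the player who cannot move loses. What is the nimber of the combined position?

Heap A is a plain Nim heap of size 4, so its Grundy value is 4.
For heap B, compute g(0), g(1), … with moves {3, 4, 5}:
k:     0  1  2  3  4  5  6
g(k):  0  0  0  1  1  1  2
So g(6) = 2.
The value of a disjunctive sum is the nim-sum of the parts.
Combined value = 4 XOR 2 = 6.

6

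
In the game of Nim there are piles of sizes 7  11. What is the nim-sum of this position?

Nim-sum: 7 ^ 11 = 12.

12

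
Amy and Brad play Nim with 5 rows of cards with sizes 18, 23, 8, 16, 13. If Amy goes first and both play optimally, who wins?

Amy wins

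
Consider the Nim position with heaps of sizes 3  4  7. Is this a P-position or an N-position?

P-position

Write each in binary and XOR column by column:
  011  (3)
  100  (4)
  111  (7)
  ---
  000  (0)
The nim-sum is 0, so this is a P-position: the player to move is in a losing position under optimal play.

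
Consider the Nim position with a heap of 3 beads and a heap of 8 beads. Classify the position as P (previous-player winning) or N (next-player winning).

Compute the nim-sum pairwise:
3 XOR 8 = 11
The nim-sum is 11 ≠ 0, so this is an N-position: the player to move can win.

N-position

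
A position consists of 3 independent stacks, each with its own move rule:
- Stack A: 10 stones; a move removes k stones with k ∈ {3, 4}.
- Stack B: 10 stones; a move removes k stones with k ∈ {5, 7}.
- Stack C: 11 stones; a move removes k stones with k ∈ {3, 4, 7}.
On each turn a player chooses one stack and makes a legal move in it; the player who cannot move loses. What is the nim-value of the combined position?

3

For stack A, compute g(0), g(1), … with moves {3, 4}:
g(0) = mex{} = 0
g(1) = mex{} = 0
g(2) = mex{} = 0
g(3) = mex{0} = 1
g(4) = mex{0} = 1
g(5) = mex{0} = 1
g(6) = mex{0,1} = 2
g(7) = mex{1} = 0
g(8) = mex{1} = 0
g(9) = mex{1,2} = 0
g(10) = mex{0,2} = 1
So g(10) = 1.
Grundy values for stack B (subtraction set {5, 7}):
k:     0  1  2  3  4  5  6  7  8  9 10
g(k):  0  0  0  0  0  1  1  1  1  1  2
So g(10) = 2.
Build the Grundy sequence for stack C with g(k) = mex{g(k−s) : s ∈ {3, 4, 7}, s ≤ k}:
k:     0  1  2  3  4  5  6  7  8  9 10 11
g(k):  0  0  0  1  1  1  2  2  2  3  0  0
So g(11) = 0.
By the Sprague-Grundy theorem, the Grundy value of a sum of independent games is the XOR of the component values.
Combined value = 1 ⊕ 2 ⊕ 0 = 3.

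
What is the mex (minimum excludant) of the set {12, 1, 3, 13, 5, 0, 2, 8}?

The values 0, 1, 2, 3 are all present; 4 is the first non-negative integer missing from the set.

4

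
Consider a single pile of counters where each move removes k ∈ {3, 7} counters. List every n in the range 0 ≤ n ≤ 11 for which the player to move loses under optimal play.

Grundy values for subtraction set {3, 7}:
g(0) = mex{} = 0
g(1) = mex{} = 0
g(2) = mex{} = 0
g(3) = mex{0} = 1
g(4) = mex{0} = 1
g(5) = mex{0} = 1
g(6) = mex{1} = 0
g(7) = mex{0,1} = 2
g(8) = mex{0,1} = 2
g(9) = mex{0} = 1
g(10) = mex{1,2} = 0
g(11) = mex{1,2} = 0
The P-positions (g = 0) in 0..11 are 0, 1, 2, 6, 10, 11.

0, 1, 2, 6, 10, 11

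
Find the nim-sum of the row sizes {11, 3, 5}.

In binary:
  1011  (11)
  0011  (3)
  0101  (5)
  ----
  1101  (13)

13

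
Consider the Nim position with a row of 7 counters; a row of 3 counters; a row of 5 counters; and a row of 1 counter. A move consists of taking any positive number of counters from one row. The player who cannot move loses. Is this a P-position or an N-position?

P-position

Bitwise XOR of the heap sizes:
  111  (7)
  011  (3)
  101  (5)
  001  (1)
  ---
  000  (0)
The nim-sum is 0, so this is a P-position: the player to move is in a losing position under optimal play.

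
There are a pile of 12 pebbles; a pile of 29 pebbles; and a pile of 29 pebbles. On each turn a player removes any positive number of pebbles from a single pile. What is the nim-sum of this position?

12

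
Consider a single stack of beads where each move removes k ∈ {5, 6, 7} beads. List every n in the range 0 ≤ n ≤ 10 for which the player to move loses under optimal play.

0, 1, 2, 3, 4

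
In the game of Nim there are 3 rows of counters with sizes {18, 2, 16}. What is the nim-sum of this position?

0

Compute the nim-sum pairwise:
18 ⊕ 2 = 16
16 ⊕ 16 = 0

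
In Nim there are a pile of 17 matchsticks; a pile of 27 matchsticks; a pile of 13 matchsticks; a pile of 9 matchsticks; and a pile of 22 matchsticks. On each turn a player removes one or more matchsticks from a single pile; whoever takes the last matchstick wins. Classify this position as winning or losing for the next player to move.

Compute the nim-sum pairwise:
17 XOR 27 = 10
10 XOR 13 = 7
7 XOR 9 = 14
14 XOR 22 = 24
The nim-sum is 24 ≠ 0, so this is an N-position: the player to move can win.

Winning position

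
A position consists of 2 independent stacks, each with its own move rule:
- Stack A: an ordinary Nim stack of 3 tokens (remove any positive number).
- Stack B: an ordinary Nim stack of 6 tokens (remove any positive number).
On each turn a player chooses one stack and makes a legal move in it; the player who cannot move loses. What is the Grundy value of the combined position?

5

Stack A is a plain Nim stack of size 3, so its Grundy value is 3.
Stack B is a plain Nim stack of size 6, so its Grundy value is 6.
The value of a disjunctive sum is the nim-sum of the parts.
Combined value = 3 ⊕ 6 = 5.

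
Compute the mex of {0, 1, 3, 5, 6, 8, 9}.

The values 0, 1 are all present; 2 is the first non-negative integer missing from the set.

2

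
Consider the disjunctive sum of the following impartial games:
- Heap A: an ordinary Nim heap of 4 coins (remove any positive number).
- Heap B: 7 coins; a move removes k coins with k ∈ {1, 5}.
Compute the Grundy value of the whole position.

Heap A is a plain Nim heap of size 4, so its Grundy value is 4.
Grundy values for heap B (subtraction set {1, 5}):
k:     0  1  2  3  4  5  6  7
g(k):  0  1  0  1  0  1  0  1
So g(7) = 1.
The value of a disjunctive sum is the nim-sum of the parts.
Combined value = 4 ⊕ 1 = 5.

5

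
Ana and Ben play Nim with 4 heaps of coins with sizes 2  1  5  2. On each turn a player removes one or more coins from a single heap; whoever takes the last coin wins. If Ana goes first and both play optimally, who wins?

Bitwise XOR of the heap sizes:
  010  (2)
  001  (1)
  101  (5)
  010  (2)
  ---
  100  (4)
The nim-sum is 4 ≠ 0, so this is an N-position: the player to move can win; Ana has a winning move.

Ana wins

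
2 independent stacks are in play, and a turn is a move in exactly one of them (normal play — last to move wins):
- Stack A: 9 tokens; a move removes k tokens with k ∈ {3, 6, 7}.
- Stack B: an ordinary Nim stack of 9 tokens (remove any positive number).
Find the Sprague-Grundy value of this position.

10

Build the Grundy sequence for stack A with g(k) = mex{g(k−s) : s ∈ {3, 6, 7}, s ≤ k}:
k:     0  1  2  3  4  5  6  7  8  9
g(k):  0  0  0  1  1  1  2  2  2  3
So g(9) = 3.
Stack B is a plain Nim stack of size 9, so its Grundy value is 9.
By the Sprague-Grundy theorem, the Grundy value of a sum of independent games is the XOR of the component values.
Combined value = 3 ⊕ 9 = 10.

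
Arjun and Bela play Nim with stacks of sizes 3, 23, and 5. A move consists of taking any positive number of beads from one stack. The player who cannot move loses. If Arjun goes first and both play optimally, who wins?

Nim-sum: 3 ^ 23 ^ 5 = 17.
The nim-sum is 17 ≠ 0, so this is an N-position: the player to move can win; Arjun has a winning move.

Arjun wins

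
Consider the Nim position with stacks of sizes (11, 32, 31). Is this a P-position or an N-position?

Compute the nim-sum pairwise:
11 ^ 32 = 43
43 ^ 31 = 52
The nim-sum is 52 ≠ 0, so this is an N-position: the player to move can win.

N-position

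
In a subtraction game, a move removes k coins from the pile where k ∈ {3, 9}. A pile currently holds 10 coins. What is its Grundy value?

1

Build the Grundy sequence with g(k) = mex{g(k−s) : s ∈ {3, 9}, s ≤ k}:
k:     0  1  2  3  4  5  6  7  8  9 10
g(k):  0  0  0  1  1  1  0  0  0  1  1
So g(10) = 1.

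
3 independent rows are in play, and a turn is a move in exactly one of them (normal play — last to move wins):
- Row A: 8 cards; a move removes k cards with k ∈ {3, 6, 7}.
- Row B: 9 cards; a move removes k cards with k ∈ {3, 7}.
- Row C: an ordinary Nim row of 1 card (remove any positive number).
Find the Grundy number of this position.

2

Grundy values for row A (subtraction set {3, 6, 7}):
g(0) = mex{} = 0
g(1) = mex{} = 0
g(2) = mex{} = 0
g(3) = mex{0} = 1
g(4) = mex{0} = 1
g(5) = mex{0} = 1
g(6) = mex{0,1} = 2
g(7) = mex{0,1} = 2
g(8) = mex{0,1} = 2
So g(8) = 2.
For row B, compute g(0), g(1), … with moves {3, 7}:
k:     0  1  2  3  4  5  6  7  8  9
g(k):  0  0  0  1  1  1  0  2  2  1
So g(9) = 1.
Row C is a plain Nim row of size 1, so its Grundy value is 1.
By the Sprague-Grundy theorem, the Grundy value of a sum of independent games is the XOR of the component values.
Combined value = 2 ⊕ 1 ⊕ 1 = 2.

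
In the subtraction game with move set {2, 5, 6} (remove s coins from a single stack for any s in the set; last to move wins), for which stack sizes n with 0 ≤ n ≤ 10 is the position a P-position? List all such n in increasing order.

0, 1, 4, 8

Grundy values for subtraction set {2, 5, 6}:
g(0) = mex{} = 0
g(1) = mex{} = 0
g(2) = mex{0} = 1
g(3) = mex{0} = 1
g(4) = mex{1} = 0
g(5) = mex{0,1} = 2
g(6) = mex{0} = 1
g(7) = mex{0,1,2} = 3
g(8) = mex{1} = 0
g(9) = mex{0,1,3} = 2
g(10) = mex{0,2} = 1
The P-positions (g = 0) in 0..10 are 0, 1, 4, 8.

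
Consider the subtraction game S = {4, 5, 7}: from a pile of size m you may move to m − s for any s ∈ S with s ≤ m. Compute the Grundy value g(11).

0

Compute g(0), g(1), … for moves {4, 5, 7}:
k:     0  1  2  3  4  5  6  7  8  9 10 11
g(k):  0  0  0  0  1  1  1  1  2  2  2  0
So g(11) = 0.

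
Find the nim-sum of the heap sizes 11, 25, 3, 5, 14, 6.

28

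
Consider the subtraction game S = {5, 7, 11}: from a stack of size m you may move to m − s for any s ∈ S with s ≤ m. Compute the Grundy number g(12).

2

Compute g(0), g(1), … for moves {5, 7, 11}:
k:     0  1  2  3  4  5  6  7  8  9 10 11 12
g(k):  0  0  0  0  0  1  1  1  1  1  2  2  2
So g(12) = 2.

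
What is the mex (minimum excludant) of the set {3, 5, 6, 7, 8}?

0

0 is not in the set, so the mex is 0.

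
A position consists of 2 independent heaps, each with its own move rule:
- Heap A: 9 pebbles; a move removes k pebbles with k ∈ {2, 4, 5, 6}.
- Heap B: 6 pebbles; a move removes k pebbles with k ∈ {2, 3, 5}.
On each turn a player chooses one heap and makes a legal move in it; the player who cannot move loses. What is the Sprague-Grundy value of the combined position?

For heap A, compute g(0), g(1), … with moves {2, 4, 5, 6}:
g(0) = mex{} = 0
g(1) = mex{} = 0
g(2) = mex{0} = 1
g(3) = mex{0} = 1
g(4) = mex{0,1} = 2
g(5) = mex{0,1} = 2
g(6) = mex{0,1,2} = 3
g(7) = mex{0,1,2} = 3
g(8) = mex{1,2,3} = 0
g(9) = mex{1,2,3} = 0
So g(9) = 0.
Grundy values for heap B (subtraction set {2, 3, 5}):
g(0) = mex{} = 0
g(1) = mex{} = 0
g(2) = mex{0} = 1
g(3) = mex{0} = 1
g(4) = mex{0,1} = 2
g(5) = mex{0,1} = 2
g(6) = mex{0,1,2} = 3
So g(6) = 3.
The value of a disjunctive sum is the nim-sum of the parts.
Combined value = 0 ⊕ 3 = 3.

3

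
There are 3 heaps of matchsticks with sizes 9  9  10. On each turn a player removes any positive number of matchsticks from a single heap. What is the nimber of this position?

10

Compute the nim-sum pairwise:
9 ⊕ 9 = 0
0 ⊕ 10 = 10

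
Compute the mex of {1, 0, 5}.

2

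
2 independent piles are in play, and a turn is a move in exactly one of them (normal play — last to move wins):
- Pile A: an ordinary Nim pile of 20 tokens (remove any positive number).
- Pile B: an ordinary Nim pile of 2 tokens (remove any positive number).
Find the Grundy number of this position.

22

Pile A is a plain Nim pile of size 20, so its Grundy value is 20.
Pile B is a plain Nim pile of size 2, so its Grundy value is 2.
The value of a disjunctive sum is the nim-sum of the parts.
Combined value = 20 XOR 2 = 22.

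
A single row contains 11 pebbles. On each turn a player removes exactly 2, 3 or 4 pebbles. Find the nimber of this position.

2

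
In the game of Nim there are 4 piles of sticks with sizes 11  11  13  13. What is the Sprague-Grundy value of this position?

0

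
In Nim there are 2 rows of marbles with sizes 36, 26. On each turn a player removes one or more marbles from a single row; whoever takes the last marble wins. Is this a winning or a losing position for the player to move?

Winning position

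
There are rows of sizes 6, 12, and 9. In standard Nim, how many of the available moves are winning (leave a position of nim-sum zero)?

1

Compute the nim-sum pairwise:
6 XOR 12 = 10
10 XOR 9 = 3
The overall nim-sum is X = 3. A row of size p has a winning move iff p XOR X < p (reduce it to p XOR X).
  6: 6 XOR 3 = 5 < 6 — winning move (to 5).
  12: 12 XOR 3 = 15 ≥ 12 — no move.
  9: 9 XOR 3 = 10 ≥ 9 — no move.
That gives 1 winning move.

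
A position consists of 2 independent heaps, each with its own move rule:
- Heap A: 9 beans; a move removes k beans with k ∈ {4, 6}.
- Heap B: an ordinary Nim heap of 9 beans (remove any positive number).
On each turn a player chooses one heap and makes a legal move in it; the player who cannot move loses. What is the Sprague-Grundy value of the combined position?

For heap A, compute g(0), g(1), … with moves {4, 6}:
k:     0  1  2  3  4  5  6  7  8  9
g(k):  0  0  0  0  1  1  1  1  2  2
So g(9) = 2.
Heap B is a plain Nim heap of size 9, so its Grundy value is 9.
By the Sprague-Grundy theorem, the Grundy value of a sum of independent games is the XOR of the component values.
Combined value = 2 ⊕ 9 = 11.

11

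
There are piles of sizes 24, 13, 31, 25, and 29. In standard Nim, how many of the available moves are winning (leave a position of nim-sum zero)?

5

Compute the nim-sum pairwise:
24 ^ 13 = 21
21 ^ 31 = 10
10 ^ 25 = 19
19 ^ 29 = 14
The overall nim-sum is X = 14. A pile of size p has a winning move iff p XOR X < p (reduce it to p XOR X).
  24: 24 XOR 14 = 22 < 24 — winning move (to 22).
  13: 13 XOR 14 = 3 < 13 — winning move (to 3).
  31: 31 XOR 14 = 17 < 31 — winning move (to 17).
  25: 25 XOR 14 = 23 < 25 — winning move (to 23).
  29: 29 XOR 14 = 19 < 29 — winning move (to 19).
That gives 5 winning moves.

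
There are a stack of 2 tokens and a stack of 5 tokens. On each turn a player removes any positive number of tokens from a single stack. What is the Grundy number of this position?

Compute the nim-sum pairwise:
2 ⊕ 5 = 7

7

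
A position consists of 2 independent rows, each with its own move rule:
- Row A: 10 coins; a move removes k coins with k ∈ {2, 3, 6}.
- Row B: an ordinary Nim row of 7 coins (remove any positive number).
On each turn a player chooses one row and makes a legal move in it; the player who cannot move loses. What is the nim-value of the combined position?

7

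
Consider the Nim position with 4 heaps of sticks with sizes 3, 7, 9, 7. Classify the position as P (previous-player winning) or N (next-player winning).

In binary:
  0011  (3)
  0111  (7)
  1001  (9)
  0111  (7)
  ----
  1010  (10)
The nim-sum is 10 ≠ 0, so this is an N-position: the player to move can win.

N-position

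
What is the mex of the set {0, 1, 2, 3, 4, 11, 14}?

The values 0, 1, 2, 3, 4 are all present; 5 is the first non-negative integer missing from the set.

5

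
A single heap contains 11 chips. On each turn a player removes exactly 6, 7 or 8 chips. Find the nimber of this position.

1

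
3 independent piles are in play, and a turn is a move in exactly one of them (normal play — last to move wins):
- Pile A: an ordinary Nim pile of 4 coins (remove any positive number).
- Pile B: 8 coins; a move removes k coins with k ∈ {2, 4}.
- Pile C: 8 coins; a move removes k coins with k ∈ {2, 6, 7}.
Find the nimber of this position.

Pile A is a plain Nim pile of size 4, so its Grundy value is 4.
Grundy values for pile B (subtraction set {2, 4}):
g(0) = mex{} = 0
g(1) = mex{} = 0
g(2) = mex{0} = 1
g(3) = mex{0} = 1
g(4) = mex{0,1} = 2
g(5) = mex{0,1} = 2
g(6) = mex{1,2} = 0
g(7) = mex{1,2} = 0
g(8) = mex{0,2} = 1
So g(8) = 1.
Build the Grundy sequence for pile C with g(k) = mex{g(k−s) : s ∈ {2, 6, 7}, s ≤ k}:
k:     0  1  2  3  4  5  6  7  8
g(k):  0  0  1  1  0  0  1  1  2
So g(8) = 2.
By the Sprague-Grundy theorem, the Grundy value of a sum of independent games is the XOR of the component values.
Combined value = 4 ⊕ 1 ⊕ 2 = 7.

7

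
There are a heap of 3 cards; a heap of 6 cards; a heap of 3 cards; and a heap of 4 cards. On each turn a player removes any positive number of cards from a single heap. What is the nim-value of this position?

2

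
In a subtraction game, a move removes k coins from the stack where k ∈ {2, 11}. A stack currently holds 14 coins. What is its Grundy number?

0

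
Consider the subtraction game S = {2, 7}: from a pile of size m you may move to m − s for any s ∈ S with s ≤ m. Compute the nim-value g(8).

Grundy values for subtraction set {2, 7}:
g(0) = mex{} = 0
g(1) = mex{} = 0
g(2) = mex{0} = 1
g(3) = mex{0} = 1
g(4) = mex{1} = 0
g(5) = mex{1} = 0
g(6) = mex{0} = 1
g(7) = mex{0} = 1
g(8) = mex{0,1} = 2
So g(8) = 2.

2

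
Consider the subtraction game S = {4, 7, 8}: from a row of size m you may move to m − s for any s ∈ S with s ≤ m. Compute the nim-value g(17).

1

Build the Grundy sequence with g(k) = mex{g(k−s) : s ∈ {4, 7, 8}, s ≤ k}:
k:     0  1  2  3  4  5  6  7  8  9 10 11 12 13 14 15 16 17
g(k):  0  0  0  0  1  1  1  1  2  2  2  2  0  0  0  0  1  1
So g(17) = 1.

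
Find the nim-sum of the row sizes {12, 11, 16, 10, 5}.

Compute the nim-sum pairwise:
12 ^ 11 = 7
7 ^ 16 = 23
23 ^ 10 = 29
29 ^ 5 = 24

24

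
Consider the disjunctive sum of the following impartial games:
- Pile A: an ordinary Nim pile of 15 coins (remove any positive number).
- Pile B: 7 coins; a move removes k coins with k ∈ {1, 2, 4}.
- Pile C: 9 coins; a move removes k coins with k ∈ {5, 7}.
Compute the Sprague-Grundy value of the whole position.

15

Pile A is a plain Nim pile of size 15, so its Grundy value is 15.
For pile B, compute g(0), g(1), … with moves {1, 2, 4}:
k:     0  1  2  3  4  5  6  7
g(k):  0  1  2  0  1  2  0  1
So g(7) = 1.
For pile C, compute g(0), g(1), … with moves {5, 7}:
g(0) = mex{} = 0
g(1) = mex{} = 0
g(2) = mex{} = 0
g(3) = mex{} = 0
g(4) = mex{} = 0
g(5) = mex{0} = 1
g(6) = mex{0} = 1
g(7) = mex{0} = 1
g(8) = mex{0} = 1
g(9) = mex{0} = 1
So g(9) = 1.
The value of a disjunctive sum is the nim-sum of the parts.
Combined value = 15 XOR 1 XOR 1 = 15.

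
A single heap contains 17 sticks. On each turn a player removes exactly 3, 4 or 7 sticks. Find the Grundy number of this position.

2

Build the Grundy sequence with g(k) = mex{g(k−s) : s ∈ {3, 4, 7}, s ≤ k}:
k:     0  1  2  3  4  5  6  7  8  9 10 11 12 13 14 15 16 17
g(k):  0  0  0  1  1  1  2  2  2  3  0  0  0  1  1  1  2  2
So g(17) = 2.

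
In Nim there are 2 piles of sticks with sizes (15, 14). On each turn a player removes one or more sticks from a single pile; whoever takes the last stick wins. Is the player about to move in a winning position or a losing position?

Nim-sum: 15 XOR 14 = 1.
The nim-sum is 1 ≠ 0, so this is an N-position: the player to move can win.

Winning position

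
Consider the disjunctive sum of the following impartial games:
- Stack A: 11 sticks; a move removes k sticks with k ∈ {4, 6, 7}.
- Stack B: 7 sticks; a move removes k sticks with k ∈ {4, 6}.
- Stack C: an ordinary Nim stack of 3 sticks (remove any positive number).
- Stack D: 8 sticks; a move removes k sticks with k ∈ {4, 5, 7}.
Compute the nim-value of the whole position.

Build the Grundy sequence for stack A with g(k) = mex{g(k−s) : s ∈ {4, 6, 7}, s ≤ k}:
k:     0  1  2  3  4  5  6  7  8  9 10 11
g(k):  0  0  0  0  1  1  1  1  2  2  2  0
So g(11) = 0.
Build the Grundy sequence for stack B with g(k) = mex{g(k−s) : s ∈ {4, 6}, s ≤ k}:
k:     0  1  2  3  4  5  6  7
g(k):  0  0  0  0  1  1  1  1
So g(7) = 1.
Stack C is a plain Nim stack of size 3, so its Grundy value is 3.
For stack D, compute g(0), g(1), … with moves {4, 5, 7}:
k:     0  1  2  3  4  5  6  7  8
g(k):  0  0  0  0  1  1  1  1  2
So g(8) = 2.
By the Sprague-Grundy theorem, the Grundy value of a sum of independent games is the XOR of the component values.
Combined value = 0 ⊕ 1 ⊕ 3 ⊕ 2 = 0.

0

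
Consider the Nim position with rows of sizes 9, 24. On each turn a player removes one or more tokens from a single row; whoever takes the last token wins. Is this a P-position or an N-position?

N-position

In binary:
  01001  (9)
  11000  (24)
  -----
  10001  (17)
The nim-sum is 17 ≠ 0, so this is an N-position: the player to move can win.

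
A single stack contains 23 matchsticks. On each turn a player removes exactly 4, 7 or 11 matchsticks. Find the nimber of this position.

2

Build the Grundy sequence with g(k) = mex{g(k−s) : s ∈ {4, 7, 11}, s ≤ k}:
k:     0  1  2  3  4  5  6  7  8  9 10 11 12 13 14 15 16 17 18 19 20 21 22 23
g(k):  0  0  0  0  1  1  1  1  2  2  2  2  3  3  3  0  0  0  0  1  1  1  1  2
So g(23) = 2.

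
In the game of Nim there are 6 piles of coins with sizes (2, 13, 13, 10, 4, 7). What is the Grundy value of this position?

11

Compute the nim-sum pairwise:
2 ⊕ 13 = 15
15 ⊕ 13 = 2
2 ⊕ 10 = 8
8 ⊕ 4 = 12
12 ⊕ 7 = 11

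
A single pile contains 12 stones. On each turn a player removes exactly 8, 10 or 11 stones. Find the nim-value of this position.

1

Build the Grundy sequence with g(k) = mex{g(k−s) : s ∈ {8, 10, 11}, s ≤ k}:
g(0) = mex{} = 0
g(1) = mex{} = 0
g(2) = mex{} = 0
g(3) = mex{} = 0
g(4) = mex{} = 0
g(5) = mex{} = 0
g(6) = mex{} = 0
g(7) = mex{} = 0
g(8) = mex{0} = 1
g(9) = mex{0} = 1
g(10) = mex{0} = 1
g(11) = mex{0} = 1
g(12) = mex{0} = 1
So g(12) = 1.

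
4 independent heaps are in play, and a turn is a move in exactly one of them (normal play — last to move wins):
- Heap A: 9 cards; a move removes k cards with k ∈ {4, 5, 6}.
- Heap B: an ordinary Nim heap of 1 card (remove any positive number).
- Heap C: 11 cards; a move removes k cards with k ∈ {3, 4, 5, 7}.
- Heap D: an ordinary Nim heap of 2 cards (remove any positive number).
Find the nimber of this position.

1

Build the Grundy sequence for heap A with g(k) = mex{g(k−s) : s ∈ {4, 5, 6}, s ≤ k}:
k:     0  1  2  3  4  5  6  7  8  9
g(k):  0  0  0  0  1  1  1  1  2  2
So g(9) = 2.
Heap B is a plain Nim heap of size 1, so its Grundy value is 1.
Grundy values for heap C (subtraction set {3, 4, 5, 7}):
g(0) = mex{} = 0
g(1) = mex{} = 0
g(2) = mex{} = 0
g(3) = mex{0} = 1
g(4) = mex{0} = 1
g(5) = mex{0} = 1
g(6) = mex{0,1} = 2
g(7) = mex{0,1} = 2
g(8) = mex{0,1} = 2
g(9) = mex{0,1,2} = 3
g(10) = mex{1,2} = 0
g(11) = mex{1,2} = 0
So g(11) = 0.
Heap D is a plain Nim heap of size 2, so its Grundy value is 2.
By the Sprague-Grundy theorem, the Grundy value of a sum of independent games is the XOR of the component values.
Combined value = 2 XOR 1 XOR 0 XOR 2 = 1.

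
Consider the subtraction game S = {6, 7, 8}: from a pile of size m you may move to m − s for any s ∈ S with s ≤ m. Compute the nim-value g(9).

1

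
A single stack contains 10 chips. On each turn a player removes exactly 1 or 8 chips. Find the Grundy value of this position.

Grundy values for subtraction set {1, 8}:
g(0) = mex{} = 0
g(1) = mex{0} = 1
g(2) = mex{1} = 0
g(3) = mex{0} = 1
g(4) = mex{1} = 0
g(5) = mex{0} = 1
g(6) = mex{1} = 0
g(7) = mex{0} = 1
g(8) = mex{0,1} = 2
g(9) = mex{1,2} = 0
g(10) = mex{0} = 1
So g(10) = 1.

1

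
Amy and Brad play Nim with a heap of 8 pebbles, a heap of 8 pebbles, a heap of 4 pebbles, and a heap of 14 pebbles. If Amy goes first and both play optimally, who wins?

Nim-sum: 8 ⊕ 8 ⊕ 4 ⊕ 14 = 10.
The nim-sum is 10 ≠ 0, so this is an N-position: the player to move can win; Amy has a winning move.

Amy wins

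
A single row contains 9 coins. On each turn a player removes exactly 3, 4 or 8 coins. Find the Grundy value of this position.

3

Compute g(0), g(1), … for moves {3, 4, 8}:
g(0) = mex{} = 0
g(1) = mex{} = 0
g(2) = mex{} = 0
g(3) = mex{0} = 1
g(4) = mex{0} = 1
g(5) = mex{0} = 1
g(6) = mex{0,1} = 2
g(7) = mex{1} = 0
g(8) = mex{0,1} = 2
g(9) = mex{0,1,2} = 3
So g(9) = 3.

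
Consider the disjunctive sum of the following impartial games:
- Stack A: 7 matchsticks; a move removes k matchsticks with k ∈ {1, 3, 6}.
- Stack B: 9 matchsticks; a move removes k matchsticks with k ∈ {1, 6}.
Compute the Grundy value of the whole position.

Build the Grundy sequence for stack A with g(k) = mex{g(k−s) : s ∈ {1, 3, 6}, s ≤ k}:
k:     0  1  2  3  4  5  6  7
g(k):  0  1  0  1  0  1  2  3
So g(7) = 3.
Grundy values for stack B (subtraction set {1, 6}):
g(0) = mex{} = 0
g(1) = mex{0} = 1
g(2) = mex{1} = 0
g(3) = mex{0} = 1
g(4) = mex{1} = 0
g(5) = mex{0} = 1
g(6) = mex{0,1} = 2
g(7) = mex{1,2} = 0
g(8) = mex{0} = 1
g(9) = mex{1} = 0
So g(9) = 0.
The value of a disjunctive sum is the nim-sum of the parts.
Combined value = 3 XOR 0 = 3.

3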